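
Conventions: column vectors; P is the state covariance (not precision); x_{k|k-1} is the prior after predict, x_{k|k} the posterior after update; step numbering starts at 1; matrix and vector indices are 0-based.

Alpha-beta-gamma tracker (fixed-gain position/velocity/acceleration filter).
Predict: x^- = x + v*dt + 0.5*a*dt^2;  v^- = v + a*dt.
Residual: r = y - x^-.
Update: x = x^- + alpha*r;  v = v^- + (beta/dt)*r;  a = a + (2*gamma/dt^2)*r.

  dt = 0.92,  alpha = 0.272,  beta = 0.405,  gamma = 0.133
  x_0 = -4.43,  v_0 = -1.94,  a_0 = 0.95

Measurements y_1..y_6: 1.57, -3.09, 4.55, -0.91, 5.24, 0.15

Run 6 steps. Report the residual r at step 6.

step 1: x_pred=-5.8128  r=7.3828  x^+=-3.8046  v^+=2.1840  a^+=3.2702
step 2: x_pred=-0.4114  r=-2.6786  x^+=-1.1400  v^+=4.0134  a^+=2.4284
step 3: x_pred=3.5801  r=0.9699  x^+=3.8439  v^+=6.6745  a^+=2.7332
step 4: x_pred=11.1412  r=-12.0512  x^+=7.8632  v^+=3.8840  a^+=-1.0541
step 5: x_pred=10.9904  r=-5.7504  x^+=9.4263  v^+=0.3827  a^+=-2.8613
step 6: x_pred=8.5675  r=-8.4175  x^+=6.2779  v^+=-5.9552  a^+=-5.5067

resid = -8.4175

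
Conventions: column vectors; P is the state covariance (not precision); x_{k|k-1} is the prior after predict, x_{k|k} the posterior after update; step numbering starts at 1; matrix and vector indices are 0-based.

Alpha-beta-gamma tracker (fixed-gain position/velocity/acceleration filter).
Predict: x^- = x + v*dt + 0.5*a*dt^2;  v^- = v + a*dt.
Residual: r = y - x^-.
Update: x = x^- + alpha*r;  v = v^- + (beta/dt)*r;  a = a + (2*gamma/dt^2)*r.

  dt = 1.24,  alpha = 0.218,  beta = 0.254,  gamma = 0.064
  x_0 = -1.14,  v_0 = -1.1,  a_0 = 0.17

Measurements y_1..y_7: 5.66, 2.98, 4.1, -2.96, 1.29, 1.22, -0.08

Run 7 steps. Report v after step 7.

step 1: x_pred=-2.3733  r=8.0333  x^+=-0.6220  v^+=0.7563  a^+=0.8387
step 2: x_pred=0.9606  r=2.0194  x^+=1.4009  v^+=2.2100  a^+=1.0069
step 3: x_pred=4.9153  r=-0.8153  x^+=4.7376  v^+=3.2915  a^+=0.9390
step 4: x_pred=9.5409  r=-12.5009  x^+=6.8157  v^+=1.8952  a^+=-0.1017
step 5: x_pred=9.0876  r=-7.7976  x^+=7.3877  v^+=0.1718  a^+=-0.7508
step 6: x_pred=7.0235  r=-5.8035  x^+=5.7584  v^+=-1.9480  a^+=-1.2339
step 7: x_pred=2.3942  r=-2.4742  x^+=1.8549  v^+=-3.9849  a^+=-1.4399

v_post = -3.9849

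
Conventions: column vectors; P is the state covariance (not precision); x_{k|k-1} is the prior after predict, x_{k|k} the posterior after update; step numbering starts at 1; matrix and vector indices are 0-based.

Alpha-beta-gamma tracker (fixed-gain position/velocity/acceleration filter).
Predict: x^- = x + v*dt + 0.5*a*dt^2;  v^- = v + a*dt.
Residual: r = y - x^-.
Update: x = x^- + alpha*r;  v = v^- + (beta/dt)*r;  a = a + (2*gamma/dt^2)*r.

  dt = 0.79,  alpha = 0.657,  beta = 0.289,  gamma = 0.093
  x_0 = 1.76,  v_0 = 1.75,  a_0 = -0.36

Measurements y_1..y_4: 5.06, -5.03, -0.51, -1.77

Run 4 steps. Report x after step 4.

x_post = -2.7534

step 1: x_pred=3.0302  r=2.0298  x^+=4.3638  v^+=2.2082  a^+=0.2450
step 2: x_pred=6.1846  r=-11.2146  x^+=-1.1834  v^+=-1.7009  a^+=-3.0973
step 3: x_pred=-3.4936  r=2.9836  x^+=-1.5334  v^+=-3.0563  a^+=-2.2081
step 4: x_pred=-4.6369  r=2.8669  x^+=-2.7534  v^+=-3.7520  a^+=-1.3537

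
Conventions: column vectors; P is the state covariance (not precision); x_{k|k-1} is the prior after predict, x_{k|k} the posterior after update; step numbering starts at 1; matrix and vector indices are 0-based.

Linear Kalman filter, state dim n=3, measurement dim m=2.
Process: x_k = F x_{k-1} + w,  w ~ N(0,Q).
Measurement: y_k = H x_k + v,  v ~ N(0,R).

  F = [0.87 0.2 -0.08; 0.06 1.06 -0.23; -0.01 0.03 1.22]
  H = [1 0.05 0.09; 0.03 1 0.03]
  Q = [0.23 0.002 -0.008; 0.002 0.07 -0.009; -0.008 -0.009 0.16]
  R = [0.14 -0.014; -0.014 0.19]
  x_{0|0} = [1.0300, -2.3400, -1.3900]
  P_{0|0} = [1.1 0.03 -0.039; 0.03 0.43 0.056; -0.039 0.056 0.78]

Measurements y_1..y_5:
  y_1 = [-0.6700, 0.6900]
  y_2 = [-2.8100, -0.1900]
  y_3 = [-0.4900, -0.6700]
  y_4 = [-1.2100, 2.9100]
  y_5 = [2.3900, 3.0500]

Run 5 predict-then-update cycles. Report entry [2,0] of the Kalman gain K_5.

K[2,0] = -0.1980

step 1: x^-=[0.5393, -2.0989, -1.7763]  P^-=[1.0989 0.1936 -0.1183; 0.1936 0.5760 -0.1460; -0.1183 -0.1460 1.3265]  S=[1.2478 0.2280; 0.2280 0.7708]  K=[0.8742 0.0307; 0.0326 0.7394; 0.0223 -0.1490]  nu=[-0.9445, 2.8260]  x^+=[-0.1996, -0.0400, -2.2184]  P^+=[0.1322 -0.0071 -0.1095; -0.0071 0.1422 -0.0646; -0.1095 -0.0646 1.3103]
step 2: x^-=[-0.0042, 0.4559, -2.7057]  P^-=[0.3590 0.0874 -0.2683; 0.0874 0.3332 -0.4636; -0.2683 -0.4636 2.1083]  S=[0.4732 0.0555; 0.0555 0.5024]  K=[0.7050 0.1016; 0.0574 0.6345; -0.1212 -0.7995]  nu=[-2.5851, -0.5646]  x^+=[-1.8839, -0.0507, -1.9410]  P^+=[0.1107 0.0108 -0.1551; 0.0108 0.1254 -0.1986; -0.1551 -0.1986 1.7694]
step 3: x^-=[-1.4939, 0.2797, -2.3508]  P^-=[0.3618 0.1347 -0.3934; 0.1347 0.4074 -0.7689; -0.3934 -0.7689 2.7830]  S=[0.4611 0.0765; 0.0765 0.5615]  K=[0.6987 0.1431; 0.0733 0.6817; -0.1917 -1.2157]  nu=[1.2014, -0.8343]  x^+=[-0.7738, -0.2011, -1.5668]  P^+=[0.1099 0.0191 -0.1669; 0.0191 0.1363 -0.2803; -0.1669 -0.2803 1.9006]
step 4: x^-=[-0.5881, 0.1008, -1.9098]  P^-=[0.3696 0.1603 -0.4381; 0.1603 0.4678 -0.9114; -0.4381 -0.9114 2.9726]  S=[0.4639 0.0914; 0.0914 0.6150]  K=[0.6989 0.1535; 0.0789 0.7124; -0.2045 -1.3279]  nu=[-0.4551, 2.8842]  x^+=[-0.4633, 2.1194, -5.6467]  P^+=[0.1089 0.0209 -0.1588; 0.0209 0.1426 -0.2992; -0.1588 -0.2992 1.8191]
step 5: x^-=[0.4725, 3.5175, -6.8207]  P^-=[0.3688 0.1626 -0.4261; 0.1626 0.4798 -0.9121; -0.4261 -0.9121 2.8497]  S=[0.4644 0.0942; 0.0942 0.6270]  K=[0.6982 0.1517; 0.0795 0.7175; -0.1980 -1.3090]  nu=[2.3555, -0.2771]  x^+=[2.0752, 3.5059, -6.9245]  P^+=[0.1080 0.0203 -0.1485; 0.0203 0.1434 -0.2927; -0.1485 -0.2927 1.7083]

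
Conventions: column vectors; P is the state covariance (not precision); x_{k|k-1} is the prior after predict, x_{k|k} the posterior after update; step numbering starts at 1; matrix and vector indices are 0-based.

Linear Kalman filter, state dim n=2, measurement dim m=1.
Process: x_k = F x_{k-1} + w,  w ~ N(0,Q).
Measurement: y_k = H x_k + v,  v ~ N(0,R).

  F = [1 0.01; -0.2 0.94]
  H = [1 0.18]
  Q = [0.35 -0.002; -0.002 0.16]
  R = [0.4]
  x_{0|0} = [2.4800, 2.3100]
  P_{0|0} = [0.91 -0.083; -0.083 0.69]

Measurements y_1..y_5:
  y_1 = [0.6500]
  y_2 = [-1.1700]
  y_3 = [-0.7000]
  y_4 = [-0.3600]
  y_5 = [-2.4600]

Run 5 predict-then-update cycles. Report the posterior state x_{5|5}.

step 1: x^-=[2.5031, 1.6754]  P^-=[1.2584 -0.2554; -0.2554 0.8373]  S=[1.5936]  K=[0.7608; -0.0657]  nu=[-2.1547]  x^+=[0.8638, 1.8169]  P^+=[0.3360 -0.1757; -0.1757 0.8304]
step 2: x^-=[0.8820, 1.5351]  P^-=[0.6825 -0.2262; -0.2262 0.9733]  S=[1.0326]  K=[0.6215; -0.0494]  nu=[-2.3283]  x^+=[-0.5651, 1.6502]  P^+=[0.2836 -0.1945; -0.1945 0.9708]
step 3: x^-=[-0.5486, 1.6642]  P^-=[0.6298 -0.2320; -0.2320 1.1022]  S=[0.9820]  K=[0.5988; -0.0343]  nu=[-0.4509]  x^+=[-0.8187, 1.6797]  P^+=[0.2777 -0.2119; -0.2119 1.1011]
step 4: x^-=[-0.8019, 1.7426]  P^-=[0.6235 -0.2459; -0.2459 1.2237]  S=[0.9747]  K=[0.5943; -0.0263]  nu=[0.1282]  x^+=[-0.7257, 1.7393]  P^+=[0.2793 -0.2307; -0.2307 1.2230]
step 5: x^-=[-0.7083, 1.7800]  P^-=[0.6248 -0.2627; -0.2627 1.3386]  S=[0.9736]  K=[0.5932; -0.0224]  nu=[-2.0721]  x^+=[-1.9374, 1.8264]  P^+=[0.2822 -0.2498; -0.2498 1.3381]

x_post = [-1.9374, 1.8264]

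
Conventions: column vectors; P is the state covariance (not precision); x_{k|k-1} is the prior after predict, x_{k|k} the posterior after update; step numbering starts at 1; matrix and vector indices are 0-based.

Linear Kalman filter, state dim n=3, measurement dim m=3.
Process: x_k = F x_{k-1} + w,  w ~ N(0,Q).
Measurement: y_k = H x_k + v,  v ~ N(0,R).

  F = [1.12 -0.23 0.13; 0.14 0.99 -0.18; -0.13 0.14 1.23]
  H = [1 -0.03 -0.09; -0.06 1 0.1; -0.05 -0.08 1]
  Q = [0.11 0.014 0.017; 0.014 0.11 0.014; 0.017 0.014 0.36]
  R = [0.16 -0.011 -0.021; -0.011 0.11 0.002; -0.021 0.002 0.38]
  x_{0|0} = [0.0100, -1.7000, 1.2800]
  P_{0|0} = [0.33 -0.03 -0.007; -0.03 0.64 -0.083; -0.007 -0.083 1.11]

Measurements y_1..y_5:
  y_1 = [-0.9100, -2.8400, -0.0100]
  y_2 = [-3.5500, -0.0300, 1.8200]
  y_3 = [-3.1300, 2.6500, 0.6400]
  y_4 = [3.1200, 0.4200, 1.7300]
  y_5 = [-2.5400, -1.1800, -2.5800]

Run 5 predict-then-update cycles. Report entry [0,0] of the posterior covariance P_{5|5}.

P_post[0,0] = 0.0969

step 1: x^-=[0.5686, -1.9120, 1.3351]  P^-=[0.5949 -0.1511 0.1327; -0.1511 0.8013 -0.2461; 0.1327 -0.2461 2.0322]  S=[0.7560 -0.2035 -0.0810; -0.2035 0.9011 -0.1031; -0.0810 -0.1031 2.4437]  K=[0.7830 -0.0074 0.0727; 0.0218 0.8670 -0.0866; 0.0469 0.0503 0.8406]  nu=[-1.4158, -1.0274, -1.4696]  x^+=[-0.6392, -2.7064, -0.0184]  P^+=[0.1253 -0.0035 0.0172; -0.0035 0.0972 -0.0240; 0.0172 -0.0240 0.3175]
step 2: x^-=[-0.0958, -2.7655, -0.3184]  P^-=[0.2859 -0.0069 0.0754; -0.0069 0.2247 -0.0700; 0.0754 -0.0700 0.8307]  S=[0.4393 -0.0348 -0.0316; -0.0348 0.3299 -0.0061; -0.0316 -0.0061 1.2165]  K=[0.6422 0.0190 0.0675; 0.0310 0.6630 -0.0679; 0.0592 0.0448 0.6862]  nu=[-3.5658, 2.7616, 1.9124]  x^+=[-2.2041, -1.1748, 0.9062]  P^+=[0.1027 -0.0004 0.0173; -0.0004 0.0744 -0.0192; 0.0173 -0.0192 0.2589]
step 3: x^-=[-2.0806, -1.6347, 1.2367]  P^-=[0.2535 0.0002 0.0696; 0.0002 0.1991 -0.0544; 0.0696 -0.0544 0.7428]  S=[0.4069 -0.0262 -0.0289; -0.0262 0.3057 0.0026; -0.0289 0.0026 1.1264]  K=[0.6140 0.0259 0.0662; 0.0345 0.6370 -0.0630; 0.0611 0.0510 0.6616]  nu=[-0.9871, 4.0362, -0.8315]  x^+=[-2.6372, 0.9547, 0.8321]  P^+=[0.0981 0.0004 0.0173; 0.0004 0.0714 -0.0177; 0.0173 -0.0177 0.2497]
step 4: x^-=[-3.0651, 0.4262, 1.5000]  P^-=[0.2470 0.0015 0.0686; 0.0015 0.1955 -0.0509; 0.0686 -0.0509 0.7292]  S=[0.4003 -0.0247 -0.0286; -0.0247 0.3025 0.0050; -0.0286 0.0050 1.1124]  K=[0.6078 0.0274 0.0659; 0.0354 0.6331 -0.0618; 0.0614 0.0533 0.6575]  nu=[6.3329, -0.3401, 0.1109]  x^+=[0.7818, 0.4279, 1.9436]  P^+=[0.0971 0.0006 0.0172; 0.0006 0.0709 -0.0173; 0.0172 -0.0173 0.2481]
step 5: x^-=[1.0299, 0.1832, 2.3490]  P^-=[0.2455 0.0018 0.0684; 0.0018 0.1949 -0.0502; 0.0684 -0.0502 0.7269]  S=[0.3989 -0.0245 -0.0285; -0.0245 0.3019 0.0056; -0.0285 0.0056 1.1100]  K=[0.6064 0.0277 0.0659; 0.0355 0.6324 -0.0616; 0.0615 0.0539 0.6567]  nu=[-3.3530, -1.5363, -4.8628]  x^+=[-1.3661, -0.6080, -1.1337]  P^+=[0.0969 0.0006 0.0172; 0.0006 0.0708 -0.0172; 0.0172 -0.0172 0.2479]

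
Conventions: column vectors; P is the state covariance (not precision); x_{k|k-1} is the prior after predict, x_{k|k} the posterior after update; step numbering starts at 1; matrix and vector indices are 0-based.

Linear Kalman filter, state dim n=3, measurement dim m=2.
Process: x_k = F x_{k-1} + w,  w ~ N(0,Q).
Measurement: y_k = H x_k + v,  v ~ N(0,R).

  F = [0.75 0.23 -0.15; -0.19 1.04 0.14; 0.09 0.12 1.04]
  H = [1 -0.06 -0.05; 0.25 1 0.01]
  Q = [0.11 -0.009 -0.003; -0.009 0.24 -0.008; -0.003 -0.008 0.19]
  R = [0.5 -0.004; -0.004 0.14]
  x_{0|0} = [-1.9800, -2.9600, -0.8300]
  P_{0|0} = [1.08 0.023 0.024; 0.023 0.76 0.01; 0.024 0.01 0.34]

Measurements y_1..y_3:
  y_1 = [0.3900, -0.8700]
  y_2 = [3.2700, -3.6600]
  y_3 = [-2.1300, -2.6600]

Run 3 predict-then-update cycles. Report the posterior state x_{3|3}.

x_post = [-0.6450, -2.7584, -1.5752]

step 1: x^-=[-2.0413, -2.8184, -1.3966]  P^-=[0.7672 0.0307 0.0610; 0.0307 1.1002 0.1261; 0.0610 0.1261 0.5849]  S=[1.2636 0.1452; 0.1452 1.3064]  K=[0.5912 0.1051; -0.1322 0.8637; 0.0063 0.1119]  nu=[2.1924, 2.4727]  x^+=[-0.4854, -0.9725, -1.1060]  P^+=[0.2931 -0.0612 0.0312; -0.0612 0.1367 0.0022; 0.0312 0.0022 0.5683]
step 2: x^-=[-0.4218, -1.0741, -1.3107]  P^-=[0.2666 -0.0712 -0.0505; -0.0712 0.4328 0.0791; -0.0505 0.0791 0.8141]  S=[0.7842 -0.0377; -0.0377 0.5553]  K=[0.3493 0.0146; -0.0932 0.7425; -0.1162 0.1264]  nu=[3.5618, -2.4674]  x^+=[0.7861, -3.2380, -2.0365]  P^+=[0.1712 -0.0420 -0.0181; -0.0420 0.1147 0.0147; -0.0181 0.0147 0.7935]
step 3: x^-=[0.1503, -3.8020, -2.4358]  P^-=[0.2188 -0.0578 -0.1273; -0.0578 0.4076 0.1355; -0.1273 0.1355 1.0507]  S=[0.7433 -0.0377; -0.0377 0.5346]  K=[0.3082 0.0136; -0.0826 0.7322; -0.2429 0.1964]  nu=[-2.6303, 1.1287]  x^+=[-0.6450, -2.7584, -1.5752]  P^+=[0.1484 -0.0357 -0.0709; -0.0357 0.1114 0.0364; -0.0709 0.0364 0.9826]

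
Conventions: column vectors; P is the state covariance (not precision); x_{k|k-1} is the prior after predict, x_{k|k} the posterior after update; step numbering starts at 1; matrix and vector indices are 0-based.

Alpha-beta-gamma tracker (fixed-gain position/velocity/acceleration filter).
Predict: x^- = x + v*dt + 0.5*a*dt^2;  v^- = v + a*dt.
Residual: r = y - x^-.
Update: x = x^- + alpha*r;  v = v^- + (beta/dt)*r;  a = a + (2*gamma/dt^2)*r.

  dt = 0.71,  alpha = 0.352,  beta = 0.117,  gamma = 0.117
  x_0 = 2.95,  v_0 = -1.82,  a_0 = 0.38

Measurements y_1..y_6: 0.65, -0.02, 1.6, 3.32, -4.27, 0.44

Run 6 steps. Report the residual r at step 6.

step 1: x_pred=1.7536  r=-1.1036  x^+=1.3651  v^+=-1.7321  a^+=-0.1323
step 2: x_pred=0.1020  r=-0.1220  x^+=0.0591  v^+=-1.8461  a^+=-0.1889
step 3: x_pred=-1.2993  r=2.8993  x^+=-0.2787  v^+=-1.5024  a^+=1.1569
step 4: x_pred=-1.0539  r=4.3739  x^+=0.4857  v^+=0.0397  a^+=3.1872
step 5: x_pred=1.3173  r=-5.5873  x^+=-0.6494  v^+=1.3819  a^+=0.5936
step 6: x_pred=0.4814  r=-0.0414  x^+=0.4668  v^+=1.7966  a^+=0.5744

resid = -0.0414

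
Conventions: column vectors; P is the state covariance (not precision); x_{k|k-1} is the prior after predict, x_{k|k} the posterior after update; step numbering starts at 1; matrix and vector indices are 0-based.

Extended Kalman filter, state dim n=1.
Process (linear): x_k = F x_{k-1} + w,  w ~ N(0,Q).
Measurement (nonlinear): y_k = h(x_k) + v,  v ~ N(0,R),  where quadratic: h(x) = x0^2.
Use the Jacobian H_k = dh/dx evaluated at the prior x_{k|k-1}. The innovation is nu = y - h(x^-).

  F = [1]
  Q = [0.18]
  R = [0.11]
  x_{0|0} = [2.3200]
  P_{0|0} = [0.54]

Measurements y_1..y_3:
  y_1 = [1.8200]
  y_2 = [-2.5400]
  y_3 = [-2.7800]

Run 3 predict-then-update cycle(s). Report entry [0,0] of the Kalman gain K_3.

step 1: x^-=[2.3200]  P^-=[0.7200]  H_jac=[4.6400]  S=[15.6113]  K=[0.2140]  nu=[-3.5624]  x^+=[1.5577]  P^+=[0.0051]
step 2: x^-=[1.5577]  P^-=[0.1851]  H_jac=[3.1153]  S=[1.9062]  K=[0.3025]  nu=[-4.9663]  x^+=[0.0555]  P^+=[0.0107]
step 3: x^-=[0.0555]  P^-=[0.1907]  H_jac=[0.1110]  S=[0.1123]  K=[0.1884]  nu=[-2.7831]  x^+=[-0.4687]  P^+=[0.1867]

K[0,0] = 0.1884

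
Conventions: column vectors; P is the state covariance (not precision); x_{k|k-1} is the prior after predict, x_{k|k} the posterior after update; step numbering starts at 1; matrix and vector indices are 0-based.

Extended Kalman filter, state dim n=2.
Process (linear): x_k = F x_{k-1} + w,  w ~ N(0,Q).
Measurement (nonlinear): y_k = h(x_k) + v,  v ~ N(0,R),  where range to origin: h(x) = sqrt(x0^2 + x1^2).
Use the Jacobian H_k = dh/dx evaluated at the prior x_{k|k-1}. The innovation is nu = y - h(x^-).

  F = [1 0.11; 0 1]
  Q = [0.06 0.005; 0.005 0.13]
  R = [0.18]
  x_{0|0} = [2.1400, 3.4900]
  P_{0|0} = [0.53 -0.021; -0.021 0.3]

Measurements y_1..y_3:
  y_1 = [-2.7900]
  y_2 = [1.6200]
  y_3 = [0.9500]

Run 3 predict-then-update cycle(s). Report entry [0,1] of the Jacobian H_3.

H_jac[0,1] = -0.1336

step 1: x^-=[2.5239, 3.4900]  P^-=[0.5890 0.0170; 0.0170 0.4300]  H_jac=[0.5860 0.8103]  S=[0.6807]  K=[0.5273; 0.5265]  nu=[-7.0970]  x^+=[-1.2181, -0.2464]  P^+=[0.3998 -0.1720; -0.1720 0.2413]
step 2: x^-=[-1.2452, -0.2464]  P^-=[0.4248 -0.1404; -0.1404 0.3713]  H_jac=[-0.9810 -0.1941]  S=[0.5494]  K=[-0.7090; 0.1196]  nu=[0.3507]  x^+=[-1.4938, -0.2044]  P^+=[0.1487 -0.0939; -0.0939 0.3635]
step 3: x^-=[-1.5163, -0.2044]  P^-=[0.1924 -0.0489; -0.0489 0.4935]  H_jac=[-0.9910 -0.1336]  S=[0.3649]  K=[-0.5048; -0.0480]  nu=[-0.5800]  x^+=[-1.2235, -0.1766]  P^+=[0.0995 -0.0577; -0.0577 0.4926]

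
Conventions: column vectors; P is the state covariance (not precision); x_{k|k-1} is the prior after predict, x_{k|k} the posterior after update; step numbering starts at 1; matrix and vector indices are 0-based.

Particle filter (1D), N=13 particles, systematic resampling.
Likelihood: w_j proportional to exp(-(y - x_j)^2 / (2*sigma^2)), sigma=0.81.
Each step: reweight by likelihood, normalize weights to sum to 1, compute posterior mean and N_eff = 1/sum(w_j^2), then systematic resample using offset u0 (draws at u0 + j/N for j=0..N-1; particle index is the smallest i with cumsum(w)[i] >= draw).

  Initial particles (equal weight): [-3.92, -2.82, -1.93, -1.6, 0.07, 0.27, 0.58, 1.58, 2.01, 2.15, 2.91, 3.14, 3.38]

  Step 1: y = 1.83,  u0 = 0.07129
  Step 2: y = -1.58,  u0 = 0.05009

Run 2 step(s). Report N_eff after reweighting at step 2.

step 1: w=[0.0000, 0.0000, 0.0000, 0.0000, 0.0222, 0.0368, 0.0715, 0.2243, 0.2295, 0.2176, 0.0967, 0.0636, 0.0377]  mean=1.9451  Neff=5.8100  idx=[6, 7, 7, 7, 8, 8, 8, 9, 9, 9, 10, 11, 12]
step 2: w=[0.9431, 0.0164, 0.0164, 0.0164, 0.0018, 0.0018, 0.0018, 0.0008, 0.0008, 0.0008, 0.0000, 0.0000, 0.0000]  mean=0.6407  Neff=1.1233  idx=[0, 0, 0, 0, 0, 0, 0, 0, 0, 0, 0, 0, 2]

N_eff = 1.1233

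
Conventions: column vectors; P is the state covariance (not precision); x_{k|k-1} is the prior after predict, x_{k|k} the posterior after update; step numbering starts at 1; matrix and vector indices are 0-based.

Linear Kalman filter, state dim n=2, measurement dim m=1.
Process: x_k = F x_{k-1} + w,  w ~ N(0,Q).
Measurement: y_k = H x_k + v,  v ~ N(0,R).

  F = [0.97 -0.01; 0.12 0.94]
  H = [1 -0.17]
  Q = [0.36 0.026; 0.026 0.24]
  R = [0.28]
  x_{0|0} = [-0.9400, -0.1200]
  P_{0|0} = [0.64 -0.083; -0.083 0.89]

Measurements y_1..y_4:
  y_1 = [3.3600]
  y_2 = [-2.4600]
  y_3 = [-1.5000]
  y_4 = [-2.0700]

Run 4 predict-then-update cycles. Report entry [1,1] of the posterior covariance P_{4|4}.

P_post[1,1] = 1.4452

step 1: x^-=[-0.9106, -0.2256]  P^-=[0.9639 0.0166; 0.0166 1.0169]  S=[1.2676]  K=[0.7582; -0.1233]  nu=[4.2322]  x^+=[2.2981, -0.7475]  P^+=[0.2352 0.1351; 0.1351 0.9976]
step 2: x^-=[2.2366, -0.4269]  P^-=[0.5788 0.1670; 0.1670 1.1554]  S=[0.8354]  K=[0.6589; -0.0352]  nu=[-4.7692]  x^+=[-0.9056, -0.2590]  P^+=[0.2162 0.1864; 0.1864 1.1543]
step 3: x^-=[-0.8758, -0.3521]  P^-=[0.5599 0.2100; 0.2100 1.3051]  S=[0.8062]  K=[0.6502; -0.0147]  nu=[-0.6840]  x^+=[-1.3206, -0.3421]  P^+=[0.2191 0.2177; 0.2177 1.3049]
step 4: x^-=[-1.2775, -0.4800]  P^-=[0.5620 0.2375; 0.2375 1.4453]  S=[0.8030]  K=[0.6496; -0.0102]  nu=[-0.8741]  x^+=[-1.8453, -0.4711]  P^+=[0.2232 0.2428; 0.2428 1.4452]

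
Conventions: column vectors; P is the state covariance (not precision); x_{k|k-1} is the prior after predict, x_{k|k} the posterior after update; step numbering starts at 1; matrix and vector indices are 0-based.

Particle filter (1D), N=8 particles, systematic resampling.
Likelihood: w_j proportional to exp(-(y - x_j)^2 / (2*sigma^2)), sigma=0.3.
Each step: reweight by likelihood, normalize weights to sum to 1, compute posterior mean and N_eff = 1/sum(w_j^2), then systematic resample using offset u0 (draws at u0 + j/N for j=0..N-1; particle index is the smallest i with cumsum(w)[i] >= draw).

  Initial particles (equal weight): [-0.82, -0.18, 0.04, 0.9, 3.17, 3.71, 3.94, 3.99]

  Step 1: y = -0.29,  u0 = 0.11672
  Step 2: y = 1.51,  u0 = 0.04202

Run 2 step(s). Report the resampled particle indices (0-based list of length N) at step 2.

resampled_idx = [5, 5, 5, 6, 6, 6, 7, 7]

step 1: w=[0.1242, 0.5528, 0.3228, 0.0002, 0.0000, 0.0000, 0.0000, 0.0000]  mean=-0.1882  Neff=2.3519  idx=[0, 1, 1, 1, 1, 2, 2, 2]
step 2: w=[0.0000, 0.0068, 0.0068, 0.0068, 0.0068, 0.3242, 0.3242, 0.3242]  mean=0.0340  Neff=3.1687  idx=[5, 5, 5, 6, 6, 6, 7, 7]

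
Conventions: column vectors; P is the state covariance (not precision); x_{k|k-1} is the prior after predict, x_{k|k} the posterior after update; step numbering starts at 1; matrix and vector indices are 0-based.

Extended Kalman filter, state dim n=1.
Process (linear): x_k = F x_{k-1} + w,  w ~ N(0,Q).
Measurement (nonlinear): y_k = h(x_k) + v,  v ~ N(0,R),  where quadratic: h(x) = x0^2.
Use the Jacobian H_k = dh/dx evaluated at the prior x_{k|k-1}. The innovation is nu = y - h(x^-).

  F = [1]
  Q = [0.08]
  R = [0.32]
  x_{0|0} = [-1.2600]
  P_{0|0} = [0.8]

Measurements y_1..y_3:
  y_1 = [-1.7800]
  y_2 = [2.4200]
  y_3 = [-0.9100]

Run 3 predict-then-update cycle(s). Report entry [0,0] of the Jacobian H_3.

H_jac[0,0] = 0.0233

step 1: x^-=[-1.2600]  P^-=[0.8800]  H_jac=[-2.5200]  S=[5.9084]  K=[-0.3753]  nu=[-3.3676]  x^+=[0.0040]  P^+=[0.0477]
step 2: x^-=[0.0040]  P^-=[0.1277]  H_jac=[0.0079]  S=[0.3200]  K=[0.0032]  nu=[2.4200]  x^+=[0.0116]  P^+=[0.1277]
step 3: x^-=[0.0116]  P^-=[0.2077]  H_jac=[0.0233]  S=[0.3201]  K=[0.0151]  nu=[-0.9101]  x^+=[-0.0021]  P^+=[0.2076]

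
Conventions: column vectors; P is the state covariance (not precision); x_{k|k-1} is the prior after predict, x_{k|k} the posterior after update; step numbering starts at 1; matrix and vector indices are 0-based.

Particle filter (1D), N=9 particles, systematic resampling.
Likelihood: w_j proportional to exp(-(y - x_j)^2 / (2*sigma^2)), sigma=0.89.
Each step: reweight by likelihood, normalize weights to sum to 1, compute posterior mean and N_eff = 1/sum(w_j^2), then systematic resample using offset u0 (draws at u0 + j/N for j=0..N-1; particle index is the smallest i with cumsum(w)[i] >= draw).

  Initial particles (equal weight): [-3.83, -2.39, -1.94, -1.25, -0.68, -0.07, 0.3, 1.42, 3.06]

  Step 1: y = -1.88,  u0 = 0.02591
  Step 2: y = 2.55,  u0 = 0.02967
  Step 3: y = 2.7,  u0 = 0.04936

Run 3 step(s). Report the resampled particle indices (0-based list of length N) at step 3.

resampled_idx = [2, 3, 3, 4, 5, 6, 6, 7, 8]

step 1: w=[0.0275, 0.2575, 0.3027, 0.2362, 0.1223, 0.0384, 0.0151, 0.0003, 0.0000]  mean=-1.6842  Neff=4.3262  idx=[0, 1, 1, 2, 2, 2, 3, 3, 4]
step 2: w=[0.0000, 0.0001, 0.0001, 0.0018, 0.0018, 0.0018, 0.0683, 0.0683, 0.8575]  mean=-0.7653  Neff=1.3429  idx=[6, 7, 8, 8, 8, 8, 8, 8, 8]
step 3: w=[0.0100, 0.0100, 0.1400, 0.1400, 0.1400, 0.1400, 0.1400, 0.1400, 0.1400]  mean=-0.6914  Neff=7.2785  idx=[2, 3, 3, 4, 5, 6, 6, 7, 8]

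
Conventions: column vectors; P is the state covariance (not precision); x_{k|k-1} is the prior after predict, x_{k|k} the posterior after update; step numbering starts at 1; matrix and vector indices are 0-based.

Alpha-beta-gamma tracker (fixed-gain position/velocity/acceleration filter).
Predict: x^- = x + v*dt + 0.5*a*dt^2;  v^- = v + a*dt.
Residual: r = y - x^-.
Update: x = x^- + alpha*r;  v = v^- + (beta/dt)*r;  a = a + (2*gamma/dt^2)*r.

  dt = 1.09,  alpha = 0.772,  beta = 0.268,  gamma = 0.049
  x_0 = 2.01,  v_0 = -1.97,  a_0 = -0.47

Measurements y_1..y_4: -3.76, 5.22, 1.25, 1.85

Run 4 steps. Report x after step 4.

x_post = 1.5446

step 1: x_pred=-0.4165  r=-3.3435  x^+=-2.9977  v^+=-3.3044  a^+=-0.7458
step 2: x_pred=-7.0425  r=12.2625  x^+=2.4242  v^+=-1.1023  a^+=0.2657
step 3: x_pred=1.3805  r=-0.1305  x^+=1.2798  v^+=-0.8448  a^+=0.2549
step 4: x_pred=0.5104  r=1.3396  x^+=1.5446  v^+=-0.2375  a^+=0.3654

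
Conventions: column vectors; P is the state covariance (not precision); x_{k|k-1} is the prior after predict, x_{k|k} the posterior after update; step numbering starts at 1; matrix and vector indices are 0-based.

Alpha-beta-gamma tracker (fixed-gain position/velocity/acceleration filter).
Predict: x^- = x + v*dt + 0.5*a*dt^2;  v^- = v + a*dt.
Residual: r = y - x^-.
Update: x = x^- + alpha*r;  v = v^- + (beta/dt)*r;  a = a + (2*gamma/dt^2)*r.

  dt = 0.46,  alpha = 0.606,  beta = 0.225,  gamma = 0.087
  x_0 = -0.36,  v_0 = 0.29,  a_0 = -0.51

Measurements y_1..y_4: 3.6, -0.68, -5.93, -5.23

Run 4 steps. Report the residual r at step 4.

step 1: x_pred=-0.2806  r=3.8806  x^+=2.0711  v^+=1.9535  a^+=2.6810
step 2: x_pred=3.2533  r=-3.9333  x^+=0.8697  v^+=1.2629  a^+=-0.5534
step 3: x_pred=1.3921  r=-7.3221  x^+=-3.0451  v^+=-2.5732  a^+=-6.5744
step 4: x_pred=-4.9243  r=-0.3057  x^+=-5.1096  v^+=-5.7469  a^+=-6.8258

resid = -0.3057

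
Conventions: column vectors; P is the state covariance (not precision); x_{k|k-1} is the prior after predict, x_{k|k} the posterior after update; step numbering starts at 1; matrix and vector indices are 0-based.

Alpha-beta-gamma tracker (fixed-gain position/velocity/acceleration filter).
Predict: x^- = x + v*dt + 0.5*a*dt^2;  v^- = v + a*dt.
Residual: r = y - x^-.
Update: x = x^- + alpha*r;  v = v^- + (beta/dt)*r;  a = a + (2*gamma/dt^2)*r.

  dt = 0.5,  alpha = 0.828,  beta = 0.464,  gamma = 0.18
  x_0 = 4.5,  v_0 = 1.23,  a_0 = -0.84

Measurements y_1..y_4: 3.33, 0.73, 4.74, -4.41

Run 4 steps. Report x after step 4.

x_post = -3.0789

step 1: x_pred=5.0100  r=-1.6800  x^+=3.6190  v^+=-0.7490  a^+=-3.2592
step 2: x_pred=2.8370  r=-2.1070  x^+=1.0924  v^+=-4.3340  a^+=-6.2933
step 3: x_pred=-1.8612  r=6.6012  x^+=3.6046  v^+=-1.3547  a^+=3.2125
step 4: x_pred=3.3288  r=-7.7388  x^+=-3.0789  v^+=-6.9301  a^+=-7.9314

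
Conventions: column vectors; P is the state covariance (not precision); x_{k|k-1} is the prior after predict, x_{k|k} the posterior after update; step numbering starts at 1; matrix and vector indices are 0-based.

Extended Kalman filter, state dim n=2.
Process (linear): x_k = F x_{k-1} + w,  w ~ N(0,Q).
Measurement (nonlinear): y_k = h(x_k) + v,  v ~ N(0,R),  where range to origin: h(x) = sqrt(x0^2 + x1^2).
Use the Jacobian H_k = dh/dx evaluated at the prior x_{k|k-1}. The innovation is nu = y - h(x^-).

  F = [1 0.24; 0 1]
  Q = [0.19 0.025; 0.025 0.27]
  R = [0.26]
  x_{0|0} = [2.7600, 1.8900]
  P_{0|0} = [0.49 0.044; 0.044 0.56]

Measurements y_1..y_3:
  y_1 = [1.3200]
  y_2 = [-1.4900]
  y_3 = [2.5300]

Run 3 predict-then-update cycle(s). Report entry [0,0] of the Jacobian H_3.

step 1: x^-=[3.2136, 1.8900]  P^-=[0.7334 0.2034; 0.2034 0.8300]  H_jac=[0.8620 0.5069]  S=[1.1960]  K=[0.6148; 0.4984]  nu=[-2.4082]  x^+=[1.7331, 0.6897]  P^+=[0.2813 -0.1631; -0.1631 0.5329]
step 2: x^-=[1.8986, 0.6897]  P^-=[0.4238 -0.0102; -0.0102 0.8029]  H_jac=[0.9399 0.3414]  S=[0.7214]  K=[0.5473; 0.3667]  nu=[-3.5100]  x^+=[-0.0223, -0.5975]  P^+=[0.2077 -0.1550; -0.1550 0.7059]
step 3: x^-=[-0.1657, -0.5975]  P^-=[0.3640 0.0394; 0.0394 0.9759]  H_jac=[-0.2673 -0.9636]  S=[1.2125]  K=[-0.1116; -0.7843]  nu=[1.9099]  x^+=[-0.3788, -2.0954]  P^+=[0.3489 -0.0667; -0.0667 0.2301]

H_jac[0,0] = -0.2673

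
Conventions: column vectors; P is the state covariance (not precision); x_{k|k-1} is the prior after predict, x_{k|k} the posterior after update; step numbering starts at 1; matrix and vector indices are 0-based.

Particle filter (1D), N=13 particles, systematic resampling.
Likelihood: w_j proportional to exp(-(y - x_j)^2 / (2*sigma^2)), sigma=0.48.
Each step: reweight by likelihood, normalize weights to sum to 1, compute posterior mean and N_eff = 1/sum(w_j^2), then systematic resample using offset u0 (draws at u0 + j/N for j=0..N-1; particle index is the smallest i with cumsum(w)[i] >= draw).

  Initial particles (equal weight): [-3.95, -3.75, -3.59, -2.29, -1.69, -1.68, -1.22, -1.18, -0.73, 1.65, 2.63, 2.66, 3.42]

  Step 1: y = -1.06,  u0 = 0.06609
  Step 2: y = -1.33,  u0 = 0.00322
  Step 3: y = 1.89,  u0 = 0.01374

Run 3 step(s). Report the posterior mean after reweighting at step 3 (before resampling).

step 1: w=[0.0000, 0.0000, 0.0000, 0.0104, 0.1174, 0.1206, 0.2628, 0.2693, 0.2194, 0.0000, 0.0000, 0.0000, 0.0000]  mean=-1.2236  Neff=4.5833  idx=[4, 5, 5, 6, 6, 6, 7, 7, 7, 7, 8, 8, 8]
step 2: w=[0.0726, 0.0738, 0.0738, 0.0937, 0.0937, 0.0937, 0.0916, 0.0916, 0.0916, 0.0916, 0.0441, 0.0441, 0.0441]  mean=-1.2426  Neff=12.2077  idx=[0, 1, 2, 3, 3, 4, 5, 6, 7, 8, 8, 9, 11]
step 3: w=[0.0000, 0.0000, 0.0000, 0.0022, 0.0022, 0.0022, 0.0022, 0.0038, 0.0038, 0.0038, 0.0038, 0.0038, 0.9724]  mean=-0.7428  Neff=1.0574  idx=[8, 12, 12, 12, 12, 12, 12, 12, 12, 12, 12, 12, 12]

post_mean = -0.7428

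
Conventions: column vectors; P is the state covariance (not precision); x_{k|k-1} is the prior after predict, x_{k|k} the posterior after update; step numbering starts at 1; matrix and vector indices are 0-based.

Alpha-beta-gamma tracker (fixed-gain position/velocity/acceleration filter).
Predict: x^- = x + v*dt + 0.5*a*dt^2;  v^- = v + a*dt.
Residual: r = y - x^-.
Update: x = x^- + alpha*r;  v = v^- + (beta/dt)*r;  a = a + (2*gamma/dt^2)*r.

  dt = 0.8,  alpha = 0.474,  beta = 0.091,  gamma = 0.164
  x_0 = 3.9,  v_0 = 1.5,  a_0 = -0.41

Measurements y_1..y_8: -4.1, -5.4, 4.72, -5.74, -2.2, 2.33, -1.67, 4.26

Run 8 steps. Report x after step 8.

step 1: x_pred=4.9688  r=-9.0688  x^+=0.6702  v^+=0.1404  a^+=-5.0578
step 2: x_pred=-0.8360  r=-4.5640  x^+=-2.9993  v^+=-4.4249  a^+=-7.3968
step 3: x_pred=-8.9063  r=13.6263  x^+=-2.4474  v^+=-8.7924  a^+=-0.4134
step 4: x_pred=-9.6136  r=3.8736  x^+=-7.7775  v^+=-8.6825  a^+=1.5719
step 5: x_pred=-14.2205  r=12.0205  x^+=-8.5228  v^+=-6.0577  a^+=7.7324
step 6: x_pred=-10.8946  r=13.2246  x^+=-4.6261  v^+=1.6325  a^+=14.5100
step 7: x_pred=1.3231  r=-2.9931  x^+=-0.0956  v^+=12.9000  a^+=12.9760
step 8: x_pred=14.3767  r=-10.1167  x^+=9.5814  v^+=22.1301  a^+=7.7912

x_post = 9.5814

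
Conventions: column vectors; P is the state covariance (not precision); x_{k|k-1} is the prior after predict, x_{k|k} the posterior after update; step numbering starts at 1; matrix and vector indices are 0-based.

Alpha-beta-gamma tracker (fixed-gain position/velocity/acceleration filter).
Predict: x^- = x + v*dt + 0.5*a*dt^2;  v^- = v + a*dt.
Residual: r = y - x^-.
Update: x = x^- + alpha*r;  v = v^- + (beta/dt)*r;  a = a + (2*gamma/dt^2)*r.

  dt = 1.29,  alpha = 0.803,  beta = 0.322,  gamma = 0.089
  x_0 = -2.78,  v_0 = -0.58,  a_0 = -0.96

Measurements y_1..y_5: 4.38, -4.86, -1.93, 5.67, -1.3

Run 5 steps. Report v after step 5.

v_post = -0.0657

step 1: x_pred=-4.3270  r=8.7070  x^+=2.6647  v^+=0.3550  a^+=-0.0287
step 2: x_pred=3.0988  r=-7.9588  x^+=-3.2921  v^+=-1.6686  a^+=-0.8800
step 3: x_pred=-6.1768  r=4.2468  x^+=-2.7666  v^+=-1.7437  a^+=-0.4257
step 4: x_pred=-5.3702  r=11.0402  x^+=3.4951  v^+=0.4629  a^+=0.7552
step 5: x_pred=4.7206  r=-6.0206  x^+=-0.1139  v^+=-0.0657  a^+=0.1112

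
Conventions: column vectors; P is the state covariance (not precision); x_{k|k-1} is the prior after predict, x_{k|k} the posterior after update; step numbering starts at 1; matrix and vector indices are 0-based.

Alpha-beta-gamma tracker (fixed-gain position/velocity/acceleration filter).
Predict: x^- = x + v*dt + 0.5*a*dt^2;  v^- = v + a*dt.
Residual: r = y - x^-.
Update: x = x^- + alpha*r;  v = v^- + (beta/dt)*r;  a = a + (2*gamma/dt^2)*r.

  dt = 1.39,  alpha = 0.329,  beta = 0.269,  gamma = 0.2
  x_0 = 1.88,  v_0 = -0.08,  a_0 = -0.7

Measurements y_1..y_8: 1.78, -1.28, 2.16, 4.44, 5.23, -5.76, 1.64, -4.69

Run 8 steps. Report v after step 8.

step 1: x_pred=1.0926  r=0.6874  x^+=1.3187  v^+=-0.9200  a^+=-0.5577
step 2: x_pred=-0.4988  r=-0.7812  x^+=-0.7558  v^+=-1.8463  a^+=-0.7194
step 3: x_pred=-4.0172  r=6.1772  x^+=-1.9849  v^+=-1.6509  a^+=0.5594
step 4: x_pred=-3.7392  r=8.1792  x^+=-1.0482  v^+=0.7096  a^+=2.2528
step 5: x_pred=2.1144  r=3.1156  x^+=3.1394  v^+=4.4439  a^+=2.8978
step 6: x_pred=12.1158  r=-17.8758  x^+=6.2347  v^+=5.0124  a^+=-0.8030
step 7: x_pred=12.4261  r=-10.7861  x^+=8.8775  v^+=1.8088  a^+=-3.0361
step 8: x_pred=8.4587  r=-13.1487  x^+=4.1328  v^+=-4.9560  a^+=-5.7582

v_post = -4.9560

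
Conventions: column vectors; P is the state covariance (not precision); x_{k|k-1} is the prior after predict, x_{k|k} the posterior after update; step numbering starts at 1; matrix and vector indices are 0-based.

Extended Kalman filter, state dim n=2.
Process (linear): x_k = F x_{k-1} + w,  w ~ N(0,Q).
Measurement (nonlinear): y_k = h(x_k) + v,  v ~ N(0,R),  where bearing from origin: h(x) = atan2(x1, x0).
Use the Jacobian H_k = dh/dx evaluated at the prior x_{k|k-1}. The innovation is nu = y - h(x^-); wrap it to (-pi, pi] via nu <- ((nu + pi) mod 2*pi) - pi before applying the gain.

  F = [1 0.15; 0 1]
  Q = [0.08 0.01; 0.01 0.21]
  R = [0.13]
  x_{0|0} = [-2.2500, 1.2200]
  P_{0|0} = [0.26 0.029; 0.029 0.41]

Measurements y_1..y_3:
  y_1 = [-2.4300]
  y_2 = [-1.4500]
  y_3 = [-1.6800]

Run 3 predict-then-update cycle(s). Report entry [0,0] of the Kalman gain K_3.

K[0,0] = 0.2700

step 1: x^-=[-2.0670, 1.2200]  P^-=[0.3579 0.1005; 0.1005 0.6200]  H_jac=[-0.2118 -0.3588]  S=[0.2411]  K=[-0.4639; -1.0108]  nu=[1.2448]  x^+=[-2.6444, -0.0382]  P^+=[0.3060 -0.0126; -0.0126 0.3736]
step 2: x^-=[-2.6502, -0.0382]  P^-=[0.3907 0.0535; 0.0535 0.5836]  H_jac=[0.0054 -0.3773]  S=[0.2129]  K=[-0.0848; -1.0330]  nu=[1.6772]  x^+=[-2.7924, -1.7708]  P^+=[0.3891 0.0348; 0.0348 0.3565]
step 3: x^-=[-3.0580, -1.7708]  P^-=[0.4876 0.0983; 0.0983 0.5665]  H_jac=[0.1418 -0.2449]  S=[0.1670]  K=[0.2700; -0.7474]  nu=[0.9367]  x^+=[-2.8051, -2.4709]  P^+=[0.4754 0.1320; 0.1320 0.4732]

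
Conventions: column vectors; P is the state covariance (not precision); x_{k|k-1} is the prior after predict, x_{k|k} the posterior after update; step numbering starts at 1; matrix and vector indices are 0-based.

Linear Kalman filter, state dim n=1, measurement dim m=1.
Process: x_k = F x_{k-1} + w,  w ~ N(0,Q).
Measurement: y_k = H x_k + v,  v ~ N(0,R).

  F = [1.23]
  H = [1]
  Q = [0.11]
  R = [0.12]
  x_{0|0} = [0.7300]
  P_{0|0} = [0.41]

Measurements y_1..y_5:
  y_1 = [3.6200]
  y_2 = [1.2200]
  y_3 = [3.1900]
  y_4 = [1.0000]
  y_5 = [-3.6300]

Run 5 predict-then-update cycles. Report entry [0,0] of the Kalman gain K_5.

step 1: x^-=[0.8979]  P^-=[0.7303]  S=[0.8503]  K=[0.8589]  nu=[2.7221]  x^+=[3.2358]  P^+=[0.1031]
step 2: x^-=[3.9801]  P^-=[0.2659]  S=[0.3859]  K=[0.6891]  nu=[-2.7601]  x^+=[2.0782]  P^+=[0.0827]
step 3: x^-=[2.5562]  P^-=[0.2351]  S=[0.3551]  K=[0.6621]  nu=[0.6338]  x^+=[2.9758]  P^+=[0.0794]
step 4: x^-=[3.6603]  P^-=[0.2302]  S=[0.3502]  K=[0.6573]  nu=[-2.6603]  x^+=[1.9116]  P^+=[0.0789]
step 5: x^-=[2.3512]  P^-=[0.2293]  S=[0.3493]  K=[0.6565]  nu=[-5.9812]  x^+=[-1.5754]  P^+=[0.0788]

K[0,0] = 0.6565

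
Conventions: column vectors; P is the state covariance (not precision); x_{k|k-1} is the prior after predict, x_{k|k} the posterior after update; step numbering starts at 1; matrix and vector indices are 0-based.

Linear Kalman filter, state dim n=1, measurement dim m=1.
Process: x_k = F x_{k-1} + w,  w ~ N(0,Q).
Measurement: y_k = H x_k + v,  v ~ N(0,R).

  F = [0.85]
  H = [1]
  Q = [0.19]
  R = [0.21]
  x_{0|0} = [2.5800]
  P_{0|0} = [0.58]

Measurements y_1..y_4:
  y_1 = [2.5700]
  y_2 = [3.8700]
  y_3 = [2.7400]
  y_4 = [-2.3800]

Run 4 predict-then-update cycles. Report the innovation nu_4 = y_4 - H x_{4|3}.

innov = [-4.6850]

step 1: x^-=[2.1930]  P^-=[0.6090]  S=[0.8190]  K=[0.7436]  nu=[0.3770]  x^+=[2.4733]  P^+=[0.1562]
step 2: x^-=[2.1023]  P^-=[0.3028]  S=[0.5128]  K=[0.5905]  nu=[1.7677]  x^+=[3.1461]  P^+=[0.1240]
step 3: x^-=[2.6742]  P^-=[0.2796]  S=[0.4896]  K=[0.5711]  nu=[0.0658]  x^+=[2.7118]  P^+=[0.1199]
step 4: x^-=[2.3050]  P^-=[0.2766]  S=[0.4866]  K=[0.5685]  nu=[-4.6850]  x^+=[-0.3583]  P^+=[0.1194]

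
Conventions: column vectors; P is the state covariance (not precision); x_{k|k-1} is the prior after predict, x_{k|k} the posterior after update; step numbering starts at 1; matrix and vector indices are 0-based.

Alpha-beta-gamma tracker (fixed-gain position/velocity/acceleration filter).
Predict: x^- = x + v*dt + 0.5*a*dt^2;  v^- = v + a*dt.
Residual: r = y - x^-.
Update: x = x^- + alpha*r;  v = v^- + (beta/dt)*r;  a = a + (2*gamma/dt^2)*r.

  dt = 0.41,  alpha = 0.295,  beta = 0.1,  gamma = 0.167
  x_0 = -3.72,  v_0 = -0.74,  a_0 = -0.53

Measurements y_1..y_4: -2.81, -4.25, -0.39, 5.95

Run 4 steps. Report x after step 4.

step 1: x_pred=-4.0679  r=1.2579  x^+=-3.6969  v^+=-0.6505  a^+=1.9694
step 2: x_pred=-3.7980  r=-0.4520  x^+=-3.9314  v^+=0.0467  a^+=1.0714
step 3: x_pred=-3.8221  r=3.4321  x^+=-2.8097  v^+=1.3231  a^+=7.8907
step 4: x_pred=-1.6040  r=7.5540  x^+=0.6245  v^+=6.4008  a^+=22.8998

x_post = 0.6245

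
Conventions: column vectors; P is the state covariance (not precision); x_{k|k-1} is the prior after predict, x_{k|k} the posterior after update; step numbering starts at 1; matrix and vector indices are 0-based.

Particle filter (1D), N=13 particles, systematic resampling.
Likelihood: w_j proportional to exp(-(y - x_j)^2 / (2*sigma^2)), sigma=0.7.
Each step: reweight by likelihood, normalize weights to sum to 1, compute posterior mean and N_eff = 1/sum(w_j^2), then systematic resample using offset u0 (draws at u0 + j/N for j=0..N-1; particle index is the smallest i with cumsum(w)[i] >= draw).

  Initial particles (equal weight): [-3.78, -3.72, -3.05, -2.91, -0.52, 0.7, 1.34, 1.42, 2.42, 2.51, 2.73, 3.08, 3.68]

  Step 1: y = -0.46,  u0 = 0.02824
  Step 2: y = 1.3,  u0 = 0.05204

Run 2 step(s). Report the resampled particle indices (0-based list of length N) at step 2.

resampled_idx = [4, 10, 10, 10, 10, 11, 11, 11, 12, 12, 12, 12, 12]

step 1: w=[0.0000, 0.0000, 0.0008, 0.0017, 0.7564, 0.1923, 0.0278, 0.0206, 0.0002, 0.0001, 0.0000, 0.0000, 0.0000]  mean=-0.1989  Neff=1.6382  idx=[4, 4, 4, 4, 4, 4, 4, 4, 4, 4, 5, 5, 6]
step 2: w=[0.0125, 0.0125, 0.0125, 0.0125, 0.0125, 0.0125, 0.0125, 0.0125, 0.0125, 0.0125, 0.2542, 0.2542, 0.3665]  mean=0.7821  Neff=3.7711  idx=[4, 10, 10, 10, 10, 11, 11, 11, 12, 12, 12, 12, 12]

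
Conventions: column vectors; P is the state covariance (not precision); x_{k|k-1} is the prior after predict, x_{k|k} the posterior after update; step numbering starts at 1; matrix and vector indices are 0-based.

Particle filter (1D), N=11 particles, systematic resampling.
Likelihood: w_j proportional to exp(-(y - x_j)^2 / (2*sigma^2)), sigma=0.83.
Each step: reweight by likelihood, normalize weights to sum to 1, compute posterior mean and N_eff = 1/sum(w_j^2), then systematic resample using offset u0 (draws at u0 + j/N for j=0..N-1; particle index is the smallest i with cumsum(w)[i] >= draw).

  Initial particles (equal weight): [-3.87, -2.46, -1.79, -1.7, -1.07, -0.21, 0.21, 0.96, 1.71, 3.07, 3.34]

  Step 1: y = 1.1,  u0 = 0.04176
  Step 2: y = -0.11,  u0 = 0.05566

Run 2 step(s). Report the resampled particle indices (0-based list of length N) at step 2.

step 1: w=[0.0000, 0.0000, 0.0009, 0.0012, 0.0120, 0.1056, 0.2066, 0.3619, 0.2802, 0.0220, 0.0096]  mean=0.9306  Neff=3.7878  idx=[5, 6, 6, 6, 7, 7, 7, 7, 8, 8, 8]
step 2: w=[0.1714, 0.1603, 0.1603, 0.1603, 0.0752, 0.0752, 0.0752, 0.0752, 0.0156, 0.0156, 0.0156]  mean=0.4339  Neff=7.7020  idx=[0, 0, 1, 1, 2, 3, 3, 4, 5, 6, 8]

resampled_idx = [0, 0, 1, 1, 2, 3, 3, 4, 5, 6, 8]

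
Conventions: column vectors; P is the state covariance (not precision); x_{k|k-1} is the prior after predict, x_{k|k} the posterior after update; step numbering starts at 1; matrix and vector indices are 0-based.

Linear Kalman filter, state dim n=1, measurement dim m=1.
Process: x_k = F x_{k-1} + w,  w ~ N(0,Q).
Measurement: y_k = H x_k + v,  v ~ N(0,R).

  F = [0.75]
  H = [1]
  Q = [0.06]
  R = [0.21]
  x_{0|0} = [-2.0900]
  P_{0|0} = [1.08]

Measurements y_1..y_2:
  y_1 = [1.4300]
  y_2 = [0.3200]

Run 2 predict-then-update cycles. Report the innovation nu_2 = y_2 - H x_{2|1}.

step 1: x^-=[-1.5675]  P^-=[0.6675]  S=[0.8775]  K=[0.7607]  nu=[2.9975]  x^+=[0.7126]  P^+=[0.1597]
step 2: x^-=[0.5345]  P^-=[0.1499]  S=[0.3599]  K=[0.4164]  nu=[-0.2145]  x^+=[0.4452]  P^+=[0.0875]

innov = [-0.2145]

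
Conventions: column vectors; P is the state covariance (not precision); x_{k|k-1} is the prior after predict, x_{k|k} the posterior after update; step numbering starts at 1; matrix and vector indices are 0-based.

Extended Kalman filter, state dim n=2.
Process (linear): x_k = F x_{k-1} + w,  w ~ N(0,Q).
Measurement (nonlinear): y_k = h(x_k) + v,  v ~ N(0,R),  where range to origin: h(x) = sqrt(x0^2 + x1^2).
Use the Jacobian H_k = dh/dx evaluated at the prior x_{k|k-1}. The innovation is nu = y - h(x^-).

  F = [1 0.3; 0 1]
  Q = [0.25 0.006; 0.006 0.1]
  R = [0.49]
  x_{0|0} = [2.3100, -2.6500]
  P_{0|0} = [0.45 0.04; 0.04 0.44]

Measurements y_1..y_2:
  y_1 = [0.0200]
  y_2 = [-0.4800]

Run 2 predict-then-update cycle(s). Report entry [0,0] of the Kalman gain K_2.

K[0,0] = -0.1117

step 1: x^-=[1.5150, -2.6500]  P^-=[0.7636 0.1780; 0.1780 0.5400]  H_jac=[0.4963 -0.8681]  S=[0.9317]  K=[0.2409; -0.4083]  nu=[-3.0325]  x^+=[0.7844, -1.4117]  P^+=[0.7095 0.2697; 0.2697 0.3846]
step 2: x^-=[0.3609, -1.4117]  P^-=[1.1559 0.3910; 0.3910 0.4846]  H_jac=[0.2477 -0.9688]  S=[0.8281]  K=[-0.1117; -0.4500]  nu=[-1.9371]  x^+=[0.5774, -0.5400]  P^+=[1.1456 0.3494; 0.3494 0.3169]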